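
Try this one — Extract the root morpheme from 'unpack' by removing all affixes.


Remove prefix 'un' from 'unpack' to get root 'pack'.

pack


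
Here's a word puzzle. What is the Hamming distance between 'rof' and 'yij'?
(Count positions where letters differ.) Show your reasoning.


Alignment:
Position 1: 'r' vs 'y' = DIFFER
Position 2: 'o' vs 'i' = DIFFER
Position 3: 'f' vs 'j' = DIFFER
Total differences: 3

3


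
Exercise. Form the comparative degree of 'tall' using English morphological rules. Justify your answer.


Apply comparative formation (add -er): 'tall' -> 'taller'.

taller


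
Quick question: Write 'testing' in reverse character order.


Reverse 'testing' character by character: 'gnitset'.

gnitset


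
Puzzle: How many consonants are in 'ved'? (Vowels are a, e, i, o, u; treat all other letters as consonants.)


Consonants in 'ved': v, d = 2 consonants.

2


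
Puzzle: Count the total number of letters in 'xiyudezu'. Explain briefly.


Spell out 'xiyudezu' and number each letter: x(1), i(2), y(3), u(4), d(5), e(6), z(7), u(8). Total: 8 letters.

8


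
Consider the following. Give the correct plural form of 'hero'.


Apply rule: Add -es (consonant + o). 'hero' becomes 'heroes'.

heroes


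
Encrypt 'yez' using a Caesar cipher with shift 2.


Shift each letter by 2: y -> a, e -> g, z -> b. Result: 'agb'.

agb


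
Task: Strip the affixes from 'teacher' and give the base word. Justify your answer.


Remove suffix '-er' from 'teacher' to get root 'teach'.

teach


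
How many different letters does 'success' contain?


Unique letters in 'success': {c, e, s, u} = 4 distinct letters.

4


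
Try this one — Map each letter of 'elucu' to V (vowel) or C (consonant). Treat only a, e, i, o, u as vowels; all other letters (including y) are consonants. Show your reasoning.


Letter mapping: e = V, l = C, u = V, c = C, u = V.

VCVCV


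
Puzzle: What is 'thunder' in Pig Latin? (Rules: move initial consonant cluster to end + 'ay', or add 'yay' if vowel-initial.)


'thunder': move consonant cluster 'th' to end and add 'ay': 'underthay'.

underthay


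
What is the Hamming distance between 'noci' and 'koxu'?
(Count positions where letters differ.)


Alignment:
Position 1: 'n' vs 'k' = DIFFER
Position 2: 'o' vs 'o' = match
Position 3: 'c' vs 'x' = DIFFER
Position 4: 'i' vs 'u' = DIFFER
Total differences: 3

3


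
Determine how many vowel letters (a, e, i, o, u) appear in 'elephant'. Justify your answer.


Vowels in 'elephant': e, e, a = 3 vowels.

3


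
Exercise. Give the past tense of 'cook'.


Apply rule: Add -ed. 'cook' becomes 'cooked'.

cooked


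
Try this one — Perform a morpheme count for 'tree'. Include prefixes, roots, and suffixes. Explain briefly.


Decomposition: tree (free morpheme) = 1 morpheme(s)

1 morphemes


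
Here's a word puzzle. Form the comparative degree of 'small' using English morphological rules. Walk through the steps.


Apply comparative formation (add -er): 'small' -> 'smaller'.

smaller


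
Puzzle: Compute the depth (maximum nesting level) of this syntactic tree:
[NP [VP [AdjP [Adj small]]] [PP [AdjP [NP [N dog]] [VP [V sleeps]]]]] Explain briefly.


Count bracket nesting levels:
'[' at pos 0: depth = 1
'[' at pos 4: depth = 2
'[' at pos 8: depth = 3
'[' at pos 14: depth = 4
'[' at pos 28: depth = 2
'[' at pos 32: depth = 3
'[' at pos 38: depth = 4
'[' at pos 42: depth = 5
'[' at pos 51: depth = 4
'[' at pos 55: depth = 5
Maximum depth reached: 5

5


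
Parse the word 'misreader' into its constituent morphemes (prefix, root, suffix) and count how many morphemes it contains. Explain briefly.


Step 1: Identify prefix: 'mis' (meaning: wrongly)
Step 2: Identify root: 'read'
Step 3: Identify suffix(es): 'er'
Decomposition: mis- (prefix: wrongly) + read (root) + -er (suffix: one who)
Total morphemes: 3

3 morphemes (mis- (prefix: wrongly) + read (root) + -er (suffix: one who))


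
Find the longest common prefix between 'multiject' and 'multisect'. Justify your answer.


Compare from the start: 5 characters match: 'multi'. Mismatch at position 6: 'j' vs 's'.

multi


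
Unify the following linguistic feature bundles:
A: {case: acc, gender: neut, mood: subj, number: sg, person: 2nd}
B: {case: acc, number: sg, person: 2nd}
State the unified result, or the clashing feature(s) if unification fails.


Compare features:
case: A=acc vs B=acc -> unified: acc
gender: A=neut vs B=_ -> unified: neut
mood: A=subj vs B=_ -> unified: subj
number: A=sg vs B=sg -> unified: sg
person: A=2nd vs B=2nd -> unified: 2nd
No clashes found.

Unified: {case: acc, gender: neut, mood: subj, number: sg, person: 2nd}


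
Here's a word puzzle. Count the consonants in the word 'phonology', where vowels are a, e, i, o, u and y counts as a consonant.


Consonants in 'phonology': p, h, n, l, g, y = 6 consonants.

6


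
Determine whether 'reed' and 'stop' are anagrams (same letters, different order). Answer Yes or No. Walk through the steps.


Sorted letters of 'reed': 'deer'
Sorted letters of 'stop': 'opst'
They do not match.

No


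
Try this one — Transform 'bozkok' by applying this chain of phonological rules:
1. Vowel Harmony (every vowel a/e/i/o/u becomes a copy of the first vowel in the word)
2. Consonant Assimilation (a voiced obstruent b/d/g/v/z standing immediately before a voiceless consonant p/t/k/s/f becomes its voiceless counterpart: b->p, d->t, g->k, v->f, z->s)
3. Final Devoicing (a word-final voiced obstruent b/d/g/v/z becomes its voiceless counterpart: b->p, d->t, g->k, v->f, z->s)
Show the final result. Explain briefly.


Starting form: 'bozkok'
Rule 1: Vowel Harmony: all vowels already match. No change.
Rule 2: Consonant Assimilation: voiced obstruent before voiceless consonant becomes voiceless ('zk' -> 'sk'). 'bozkok' -> 'boskok'
Rule 3: Final Devoicing: final consonant 'k' is not one of the voiced obstruents b/d/g/v/z. No change.
Final form: 'boskok'

boskok


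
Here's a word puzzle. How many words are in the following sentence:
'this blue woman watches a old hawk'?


Split into words: this | blue | woman | watches | a | old | hawk = 7 words.

7


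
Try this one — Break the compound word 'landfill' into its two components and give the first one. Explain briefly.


Split 'landfill' into 'land' + 'fill'. The first part is 'land'.

land


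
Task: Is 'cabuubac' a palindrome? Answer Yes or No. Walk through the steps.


Forward: 'cabuubac'
Reversed: 'cabuubac'
They are identical.

Yes


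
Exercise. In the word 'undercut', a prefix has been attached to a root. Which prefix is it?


The word 'undercut' = 'under' (prefix) + 'cut' (root). The prefix is 'under'.

under


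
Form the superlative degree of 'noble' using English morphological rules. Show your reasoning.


Apply superlative formation (ends in e: add -st): 'noble' -> 'noblest'.

noblest


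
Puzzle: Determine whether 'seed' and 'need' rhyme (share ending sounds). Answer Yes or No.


Rime (stressed vowel + following sounds) of 'seed': -eed = /iːd/
Rime of 'need': -eed = /iːd/
/iːd/ and /iːd/ are the same ending sound, so the words rhyme.

Yes


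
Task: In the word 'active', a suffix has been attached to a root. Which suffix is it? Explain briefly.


The word 'active' = 'act' (root) + '-ive' (suffix). The suffix is '-ive'.

ive


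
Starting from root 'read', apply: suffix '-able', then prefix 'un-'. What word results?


Step 1: Add suffix '-able' to 'read' = 'readable'
Step 2: Add prefix 'un-' to 'readable' = 'unreadable'

unreadable


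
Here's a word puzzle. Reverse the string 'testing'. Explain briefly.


Reverse 'testing' character by character: 'gnitset'.

gnitset


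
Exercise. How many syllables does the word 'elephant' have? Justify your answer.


Break 'elephant' into syllables: el-e-phant -> el | e | phant = 3 syllables

3 syllables


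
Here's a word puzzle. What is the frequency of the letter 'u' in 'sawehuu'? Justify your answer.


Letter 'u' in 'sawehuu': found at position(s) 6, 7 = 2 occurrence(s).

2


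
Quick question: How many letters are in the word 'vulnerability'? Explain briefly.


Spell out 'vulnerability' and number each letter: v(1), u(2), l(3), n(4), e(5), r(6), a(7), b(8), i(9), l(10), i(11), t(12), y(13). Total: 13 letters.

13


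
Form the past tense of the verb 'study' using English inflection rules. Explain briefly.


Apply rule: Change -y to -ied. 'study' becomes 'studied'.

studied


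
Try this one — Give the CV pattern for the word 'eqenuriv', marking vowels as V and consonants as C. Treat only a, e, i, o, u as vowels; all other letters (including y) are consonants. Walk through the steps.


Letter mapping: e = V, q = C, e = V, n = C, u = V, r = C, i = V, v = C.

VCVCVCVC


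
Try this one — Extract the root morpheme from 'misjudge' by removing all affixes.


Remove prefix 'mis' from 'misjudge' to get root 'judge'.

judge


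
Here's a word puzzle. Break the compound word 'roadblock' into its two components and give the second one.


Split 'roadblock' into 'road' + 'block'. The second part is 'block'.

block


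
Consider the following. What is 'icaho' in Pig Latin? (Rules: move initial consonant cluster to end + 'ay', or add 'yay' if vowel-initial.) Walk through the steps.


'icaho' starts with a vowel, so add 'yay': 'icahoyay'.

icahoyay


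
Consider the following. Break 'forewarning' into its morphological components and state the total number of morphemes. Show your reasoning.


Step 1: Identify prefix: 'fore' (meaning: before/front)
Step 2: Identify root: 'warn'
Step 3: Identify suffix(es): 'ing'
Decomposition: fore- (prefix: before/front) + warn (root) + -ing (suffix: ongoing action)
Total morphemes: 3

3 morphemes (fore- (prefix: before/front) + warn (root) + -ing (suffix: ongoing action))


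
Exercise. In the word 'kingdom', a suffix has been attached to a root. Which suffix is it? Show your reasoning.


The word 'kingdom' = 'king' (root) + '-dom' (suffix). The suffix is '-dom'.

dom


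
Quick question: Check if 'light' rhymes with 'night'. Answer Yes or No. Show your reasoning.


Rime (stressed vowel + following sounds) of 'light': -ight = /aɪt/
Rime of 'night': -ight = /aɪt/
/aɪt/ and /aɪt/ are the same ending sound, so the words rhyme.

Yes


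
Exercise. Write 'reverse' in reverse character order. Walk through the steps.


Reverse 'reverse' character by character: 'esrever'.

esrever


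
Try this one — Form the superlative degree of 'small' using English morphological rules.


Apply superlative formation (add -est): 'small' -> 'smallest'.

smallest


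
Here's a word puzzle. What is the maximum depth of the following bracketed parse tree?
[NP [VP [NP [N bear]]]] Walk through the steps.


Count bracket nesting levels:
'[' at pos 0: depth = 1
'[' at pos 4: depth = 2
'[' at pos 8: depth = 3
'[' at pos 12: depth = 4
Maximum depth reached: 4

4


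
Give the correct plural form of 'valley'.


Apply rule: Add -s. 'valley' becomes 'valleys'.

valleys


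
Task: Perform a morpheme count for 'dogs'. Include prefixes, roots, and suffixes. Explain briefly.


Decomposition: dog (root) + -s (plural) = 2 morpheme(s)

2 morphemes


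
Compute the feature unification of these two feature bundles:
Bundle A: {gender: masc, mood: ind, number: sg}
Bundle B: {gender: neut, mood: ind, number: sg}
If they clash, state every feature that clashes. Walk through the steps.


Compare features:
gender: A=masc vs B=neut -> CLASH
mood: A=ind vs B=ind -> unified: ind
number: A=sg vs B=sg -> unified: sg
Clash detected on feature 'gender' (masc vs neut); unification fails.

CLASH on 'gender' (masc vs neut)


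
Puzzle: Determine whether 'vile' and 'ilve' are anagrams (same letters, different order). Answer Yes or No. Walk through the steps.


Sorted letters of 'vile': 'eilv'
Sorted letters of 'ilve': 'eilv'
They match.

Yes


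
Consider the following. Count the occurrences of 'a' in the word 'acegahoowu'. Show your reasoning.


Letter 'a' in 'acegahoowu': found at position(s) 1, 5 = 2 occurrence(s).

2


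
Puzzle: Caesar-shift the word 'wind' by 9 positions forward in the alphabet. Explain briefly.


Shift each letter by 9: w -> f, i -> r, n -> w, d -> m. Result: 'frwm'.

frwm


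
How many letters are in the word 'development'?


Spell out 'development' and number each letter: d(1), e(2), v(3), e(4), l(5), o(6), p(7), m(8), e(9), n(10), t(11). Total: 11 letters.

11


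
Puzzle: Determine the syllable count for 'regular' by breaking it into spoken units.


Break 'regular' into syllables: reg-u-lar -> reg | u | lar = 3 syllables

3 syllables


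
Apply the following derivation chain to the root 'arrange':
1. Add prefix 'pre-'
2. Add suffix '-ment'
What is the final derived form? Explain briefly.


Step 1: Add prefix 'pre-' to 'arrange' = 'prearrange'
Step 2: Add suffix '-ment' to 'prearrange' = 'prearrangement'

prearrangement


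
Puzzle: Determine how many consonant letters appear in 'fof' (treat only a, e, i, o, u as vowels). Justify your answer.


Consonants in 'fof': f, f = 2 consonants.

2


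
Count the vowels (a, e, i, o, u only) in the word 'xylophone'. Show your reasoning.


Vowels in 'xylophone': o, o, e = 3 vowels.

3


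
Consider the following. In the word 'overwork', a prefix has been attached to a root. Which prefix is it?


The word 'overwork' = 'over' (prefix) + 'work' (root). The prefix is 'over'.

over


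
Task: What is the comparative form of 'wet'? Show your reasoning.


Apply comparative formation (double final consonant, add -er): 'wet' -> 'wetter'.

wetter


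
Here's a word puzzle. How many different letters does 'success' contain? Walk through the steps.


Unique letters in 'success': {c, e, s, u} = 4 distinct letters.

4


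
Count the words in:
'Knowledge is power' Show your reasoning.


Split into words: Knowledge | is | power = 3 words.

3


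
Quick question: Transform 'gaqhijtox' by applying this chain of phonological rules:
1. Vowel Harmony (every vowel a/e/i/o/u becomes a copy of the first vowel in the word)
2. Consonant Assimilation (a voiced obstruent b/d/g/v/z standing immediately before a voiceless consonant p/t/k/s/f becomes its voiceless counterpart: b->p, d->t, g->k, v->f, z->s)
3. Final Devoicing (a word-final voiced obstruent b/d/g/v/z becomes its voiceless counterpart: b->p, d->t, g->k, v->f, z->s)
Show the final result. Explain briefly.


Starting form: 'gaqhijtox'
Rule 1: Vowel Harmony: all vowels become 'a' (matching first vowel). 'gaqhijtox' -> 'gaqhajtax'
Rule 2: Consonant Assimilation: no voiced obstruent (b/d/g/v/z) stands immediately before a voiceless consonant (p/t/k/s/f). No change.
Rule 3: Final Devoicing: final consonant 'x' is not one of the voiced obstruents b/d/g/v/z. No change.
Final form: 'gaqhajtax'

gaqhajtax


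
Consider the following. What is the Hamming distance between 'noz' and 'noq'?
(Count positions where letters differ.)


Alignment:
Position 1: 'n' vs 'n' = match
Position 2: 'o' vs 'o' = match
Position 3: 'z' vs 'q' = DIFFER
Total differences: 1

1


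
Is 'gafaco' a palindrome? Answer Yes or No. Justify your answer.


Forward: 'gafaco'
Reversed: 'ocafag'
They differ.

No


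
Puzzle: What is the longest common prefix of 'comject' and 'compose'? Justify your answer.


Compare from the start: 3 characters match: 'com'. Mismatch at position 4: 'j' vs 'p'.

com


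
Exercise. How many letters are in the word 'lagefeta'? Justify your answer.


Spell out 'lagefeta' and number each letter: l(1), a(2), g(3), e(4), f(5), e(6), t(7), a(8). Total: 8 letters.

8


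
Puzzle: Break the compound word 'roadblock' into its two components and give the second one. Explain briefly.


Split 'roadblock' into 'road' + 'block'. The second part is 'block'.

block


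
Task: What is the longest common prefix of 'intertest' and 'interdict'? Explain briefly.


Compare from the start: 5 characters match: 'inter'. Mismatch at position 6: 't' vs 'd'.

inter


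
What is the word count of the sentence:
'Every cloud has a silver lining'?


Split into words: Every | cloud | has | a | silver | lining = 6 words.

6


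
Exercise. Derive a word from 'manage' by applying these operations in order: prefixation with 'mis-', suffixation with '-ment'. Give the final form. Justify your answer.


Step 1: Add prefix 'mis-' to 'manage' = 'mismanage'
Step 2: Add suffix '-ment' to 'mismanage' = 'mismanagement'

mismanagement


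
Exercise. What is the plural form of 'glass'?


Apply rule: Add -es (sibilant/fricative ending). 'glass' becomes 'glasses'.

glasses


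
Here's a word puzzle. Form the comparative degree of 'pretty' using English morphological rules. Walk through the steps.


Apply comparative formation (consonant + y: change y to i, add -er): 'pretty' -> 'prettier'.

prettier


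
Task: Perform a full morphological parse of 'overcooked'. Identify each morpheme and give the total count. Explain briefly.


Step 1: Identify prefix: 'over' (meaning: excessively)
Step 2: Identify root: 'cook'
Step 3: Identify suffix(es): 'ed'
Decomposition: over- (prefix: excessively) + cook (root) + -ed (suffix: past)
Total morphemes: 3

3 morphemes (over- (prefix: excessively) + cook (root) + -ed (suffix: past))


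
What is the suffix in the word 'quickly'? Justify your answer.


The word 'quickly' = 'quick' (root) + '-ly' (suffix). The suffix is '-ly'.

ly


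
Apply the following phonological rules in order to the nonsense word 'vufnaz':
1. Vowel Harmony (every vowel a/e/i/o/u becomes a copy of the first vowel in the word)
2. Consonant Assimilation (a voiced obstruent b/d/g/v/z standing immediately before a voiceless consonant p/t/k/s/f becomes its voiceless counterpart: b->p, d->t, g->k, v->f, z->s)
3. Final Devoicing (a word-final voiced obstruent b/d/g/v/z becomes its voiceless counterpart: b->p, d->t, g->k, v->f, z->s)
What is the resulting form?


Starting form: 'vufnaz'
Rule 1: Vowel Harmony: all vowels become 'u' (matching first vowel). 'vufnaz' -> 'vufnuz'
Rule 2: Consonant Assimilation: no voiced obstruent (b/d/g/v/z) stands immediately before a voiceless consonant (p/t/k/s/f). No change.
Rule 3: Final Devoicing: word-final voiced obstruent 'z' becomes voiceless 's'. 'vufnuz' -> 'vufnus'
Final form: 'vufnus'

vufnus


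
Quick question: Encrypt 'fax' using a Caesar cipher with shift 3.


Shift each letter by 3: f -> i, a -> d, x -> a. Result: 'ida'.

ida


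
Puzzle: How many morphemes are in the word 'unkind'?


Decomposition: un- (prefix) + kind (root) = 2 morpheme(s)

2 morphemes


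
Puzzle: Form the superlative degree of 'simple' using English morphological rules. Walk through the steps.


Apply superlative formation (ends in e: add -st): 'simple' -> 'simplest'.

simplest


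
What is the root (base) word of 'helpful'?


Remove suffix '-ful' from 'helpful' to get root 'help'.

help


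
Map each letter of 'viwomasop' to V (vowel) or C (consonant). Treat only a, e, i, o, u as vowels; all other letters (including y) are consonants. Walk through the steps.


Letter mapping: v = C, i = V, w = C, o = V, m = C, a = V, s = C, o = V, p = C.

CVCVCVCVC


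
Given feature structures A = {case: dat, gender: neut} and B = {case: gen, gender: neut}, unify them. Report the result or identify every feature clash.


Compare features:
case: A=dat vs B=gen -> CLASH
gender: A=neut vs B=neut -> unified: neut
Clash detected on feature 'case' (dat vs gen); unification fails.

CLASH on 'case' (dat vs gen)


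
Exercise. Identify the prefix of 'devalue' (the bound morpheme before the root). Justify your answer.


The word 'devalue' = 'de' (prefix) + 'value' (root). The prefix is 'de'.

de


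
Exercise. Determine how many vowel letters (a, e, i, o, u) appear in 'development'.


Vowels in 'development': e, e, o, e = 4 vowels.

4


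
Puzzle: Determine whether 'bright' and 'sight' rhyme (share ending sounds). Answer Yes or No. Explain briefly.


Rime (stressed vowel + following sounds) of 'bright': -ight = /aɪt/
Rime of 'sight': -ight = /aɪt/
/aɪt/ and /aɪt/ are the same ending sound, so the words rhyme.

Yes


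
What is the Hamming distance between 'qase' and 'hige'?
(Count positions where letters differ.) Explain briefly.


Alignment:
Position 1: 'q' vs 'h' = DIFFER
Position 2: 'a' vs 'i' = DIFFER
Position 3: 's' vs 'g' = DIFFER
Position 4: 'e' vs 'e' = match
Total differences: 3

3


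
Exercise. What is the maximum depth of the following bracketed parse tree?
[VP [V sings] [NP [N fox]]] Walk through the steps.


Count bracket nesting levels:
'[' at pos 0: depth = 1
'[' at pos 4: depth = 2
'[' at pos 14: depth = 2
'[' at pos 18: depth = 3
Maximum depth reached: 3

3


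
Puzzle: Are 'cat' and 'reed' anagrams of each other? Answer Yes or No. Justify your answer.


Sorted letters of 'cat': 'act'
Sorted letters of 'reed': 'deer'
They do not match.

No


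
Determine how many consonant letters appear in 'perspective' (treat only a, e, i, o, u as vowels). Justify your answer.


Consonants in 'perspective': p, r, s, p, c, t, v = 7 consonants.

7


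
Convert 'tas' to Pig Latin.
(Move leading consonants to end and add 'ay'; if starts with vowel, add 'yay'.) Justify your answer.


'tas': move consonant cluster 't' to end and add 'ay': 'astay'.

astay


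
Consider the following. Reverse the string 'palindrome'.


Reverse 'palindrome' character by character: 'emordnilap'.

emordnilap


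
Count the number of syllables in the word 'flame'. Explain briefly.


Break 'flame' into syllables: flame -> flame = 1 syllable

1 syllable


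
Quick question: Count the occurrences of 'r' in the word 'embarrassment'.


Letter 'r' in 'embarrassment': found at position(s) 5, 6 = 2 occurrence(s).

2


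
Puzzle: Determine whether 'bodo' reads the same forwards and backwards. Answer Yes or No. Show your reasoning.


Forward: 'bodo'
Reversed: 'odob'
They differ.

No


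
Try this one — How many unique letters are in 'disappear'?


Unique letters in 'disappear': {a, d, e, i, p, r, s} = 7 distinct letters.

7


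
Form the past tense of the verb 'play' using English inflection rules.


Apply rule: Add -ed. 'play' becomes 'played'.

played


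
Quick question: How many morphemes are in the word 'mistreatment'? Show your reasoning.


Decomposition: mis- (prefix) + treat (root) + -ment (suffix) = 3 morpheme(s)

3 morphemes


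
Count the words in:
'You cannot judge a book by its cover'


Split into words: You | cannot | judge | a | book | by | its | cover = 8 words.

8


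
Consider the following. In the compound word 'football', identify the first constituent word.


Split 'football' into 'foot' + 'ball'. The first part is 'foot'.

foot


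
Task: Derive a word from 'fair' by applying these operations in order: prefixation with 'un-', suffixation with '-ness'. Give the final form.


Step 1: Add prefix 'un-' to 'fair' = 'unfair'
Step 2: Add suffix '-ness' to 'unfair' = 'unfairness'

unfairness


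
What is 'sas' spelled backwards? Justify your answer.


Reverse 'sas' character by character: 'sas'.

sas


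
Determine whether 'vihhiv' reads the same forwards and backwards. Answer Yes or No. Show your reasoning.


Forward: 'vihhiv'
Reversed: 'vihhiv'
They are identical.

Yes


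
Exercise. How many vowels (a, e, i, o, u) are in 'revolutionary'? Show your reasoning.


Vowels in 'revolutionary': e, o, u, i, o, a = 6 vowels.

6


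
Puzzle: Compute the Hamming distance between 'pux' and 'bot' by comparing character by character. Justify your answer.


Alignment:
Position 1: 'p' vs 'b' = DIFFER
Position 2: 'u' vs 'o' = DIFFER
Position 3: 'x' vs 't' = DIFFER
Total differences: 3

3


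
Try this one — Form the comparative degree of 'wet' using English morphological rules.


Apply comparative formation (double final consonant, add -er): 'wet' -> 'wetter'.

wetter


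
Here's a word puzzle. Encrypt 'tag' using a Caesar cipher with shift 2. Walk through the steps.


Shift each letter by 2: t -> v, a -> c, g -> i. Result: 'vci'.

vci


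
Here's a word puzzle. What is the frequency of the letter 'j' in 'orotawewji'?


Letter 'j' in 'orotawewji': found at position(s) 9 = 1 occurrence(s).

1


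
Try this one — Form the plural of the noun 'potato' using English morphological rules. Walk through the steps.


Apply rule: Add -es (consonant + o). 'potato' becomes 'potatoes'.

potatoes


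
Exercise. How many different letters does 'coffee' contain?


Unique letters in 'coffee': {c, e, f, o} = 4 distinct letters.

4


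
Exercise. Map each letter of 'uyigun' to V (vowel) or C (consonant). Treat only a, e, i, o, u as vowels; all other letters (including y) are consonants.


Letter mapping: u = V, y = C, i = V, g = C, u = V, n = C.

VCVCVC


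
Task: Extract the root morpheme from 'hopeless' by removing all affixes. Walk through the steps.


Remove suffix '-less' from 'hopeless' to get root 'hope'.

hope


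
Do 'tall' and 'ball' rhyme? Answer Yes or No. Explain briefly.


Rime (stressed vowel + following sounds) of 'tall': -all = /ɔːl/
Rime of 'ball': -all = /ɔːl/
/ɔːl/ and /ɔːl/ are the same ending sound, so the words rhyme.

Yes


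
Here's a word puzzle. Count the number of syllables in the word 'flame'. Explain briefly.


Break 'flame' into syllables: flame -> flame = 1 syllable

1 syllable


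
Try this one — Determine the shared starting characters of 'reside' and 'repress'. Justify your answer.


Compare from the start: 2 characters match: 're'. Mismatch at position 3: 's' vs 'p'.

re


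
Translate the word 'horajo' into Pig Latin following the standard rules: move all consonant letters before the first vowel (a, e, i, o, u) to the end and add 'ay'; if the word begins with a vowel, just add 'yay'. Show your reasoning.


'horajo': move consonant cluster 'h' to end and add 'ay': 'orajohay'.

orajohay


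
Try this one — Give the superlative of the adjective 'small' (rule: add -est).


Apply superlative formation (add -est): 'small' -> 'smallest'.

smallest


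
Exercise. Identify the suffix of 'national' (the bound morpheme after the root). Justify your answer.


The word 'national' = 'nation' (root) + '-al' (suffix). The suffix is '-al'.

al


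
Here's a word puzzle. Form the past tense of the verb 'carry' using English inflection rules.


Apply rule: Change -y to -ied. 'carry' becomes 'carried'.

carried


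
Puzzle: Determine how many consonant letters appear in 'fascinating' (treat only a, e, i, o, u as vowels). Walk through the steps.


Consonants in 'fascinating': f, s, c, n, t, n, g = 7 consonants.

7


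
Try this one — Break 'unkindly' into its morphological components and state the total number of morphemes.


Step 1: Identify prefix: 'un' (meaning: not/reverse)
Step 2: Identify root: 'kind'
Step 3: Identify suffix(es): 'ly'
Decomposition: un- (prefix: not/reverse) + kind (root) + -ly (suffix: in manner of)
Total morphemes: 3

3 morphemes (un- (prefix: not/reverse) + kind (root) + -ly (suffix: in manner of))


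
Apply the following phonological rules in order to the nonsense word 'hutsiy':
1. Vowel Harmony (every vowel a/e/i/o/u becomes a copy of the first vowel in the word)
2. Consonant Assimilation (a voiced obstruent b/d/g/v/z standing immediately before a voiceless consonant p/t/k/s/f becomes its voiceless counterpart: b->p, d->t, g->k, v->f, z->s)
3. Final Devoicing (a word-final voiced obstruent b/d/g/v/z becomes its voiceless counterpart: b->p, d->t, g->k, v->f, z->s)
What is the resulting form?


Starting form: 'hutsiy'
Rule 1: Vowel Harmony: all vowels become 'u' (matching first vowel). 'hutsiy' -> 'hutsuy'
Rule 2: Consonant Assimilation: no voiced obstruent (b/d/g/v/z) stands immediately before a voiceless consonant (p/t/k/s/f). No change.
Rule 3: Final Devoicing: final consonant 'y' is not one of the voiced obstruents b/d/g/v/z. No change.
Final form: 'hutsuy'

hutsuy


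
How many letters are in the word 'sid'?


Spell out 'sid' and number each letter: s(1), i(2), d(3). Total: 3 letters.

3


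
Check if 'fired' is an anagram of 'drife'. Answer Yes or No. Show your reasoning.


Sorted letters of 'fired': 'defir'
Sorted letters of 'drife': 'defir'
They match.

Yes


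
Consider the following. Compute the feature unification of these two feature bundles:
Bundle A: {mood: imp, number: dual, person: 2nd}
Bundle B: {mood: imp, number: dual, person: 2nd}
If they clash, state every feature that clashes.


Compare features:
mood: A=imp vs B=imp -> unified: imp
number: A=dual vs B=dual -> unified: dual
person: A=2nd vs B=2nd -> unified: 2nd
No clashes found.

Unified: {mood: imp, number: dual, person: 2nd}


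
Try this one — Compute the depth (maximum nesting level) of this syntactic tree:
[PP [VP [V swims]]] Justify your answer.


Count bracket nesting levels:
'[' at pos 0: depth = 1
'[' at pos 4: depth = 2
'[' at pos 8: depth = 3
Maximum depth reached: 3

3


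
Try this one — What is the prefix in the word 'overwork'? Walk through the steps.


The word 'overwork' = 'over' (prefix) + 'work' (root). The prefix is 'over'.

over


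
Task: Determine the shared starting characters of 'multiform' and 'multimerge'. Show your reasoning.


Compare from the start: 5 characters match: 'multi'. Mismatch at position 6: 'f' vs 'm'.

multi


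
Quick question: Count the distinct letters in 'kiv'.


Unique letters in 'kiv': {i, k, v} = 3 distinct letters.

3


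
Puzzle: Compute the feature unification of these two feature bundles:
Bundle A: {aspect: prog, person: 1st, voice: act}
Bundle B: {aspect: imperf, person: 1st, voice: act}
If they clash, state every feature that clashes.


Compare features:
aspect: A=prog vs B=imperf -> CLASH
person: A=1st vs B=1st -> unified: 1st
voice: A=act vs B=act -> unified: act
Clash detected on feature 'aspect' (prog vs imperf); unification fails.

CLASH on 'aspect' (prog vs imperf)


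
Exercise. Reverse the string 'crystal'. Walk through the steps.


Reverse 'crystal' character by character: 'latsyrc'.

latsyrc


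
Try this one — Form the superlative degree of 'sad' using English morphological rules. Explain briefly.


Apply superlative formation (double final consonant, add -est): 'sad' -> 'saddest'.

saddest


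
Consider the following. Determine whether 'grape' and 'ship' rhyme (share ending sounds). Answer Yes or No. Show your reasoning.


Rime (stressed vowel + following sounds) of 'grape': -ape = /eɪp/
Rime of 'ship': -ip = /ɪp/
/eɪp/ and /ɪp/ are different ending sounds, so the words do not rhyme.

No


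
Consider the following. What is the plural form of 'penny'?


Apply rule: Change -y to -ies (consonant + y). 'penny' becomes 'pennies'.

pennies


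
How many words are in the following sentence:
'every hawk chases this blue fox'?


Split into words: every | hawk | chases | this | blue | fox = 6 words.

6


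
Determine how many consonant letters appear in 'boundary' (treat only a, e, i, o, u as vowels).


Consonants in 'boundary': b, n, d, r, y = 5 consonants.

5


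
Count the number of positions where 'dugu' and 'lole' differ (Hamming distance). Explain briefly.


Alignment:
Position 1: 'd' vs 'l' = DIFFER
Position 2: 'u' vs 'o' = DIFFER
Position 3: 'g' vs 'l' = DIFFER
Position 4: 'u' vs 'e' = DIFFER
Total differences: 4

4


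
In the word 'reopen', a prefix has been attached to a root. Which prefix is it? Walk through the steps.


The word 'reopen' = 're' (prefix) + 'open' (root). The prefix is 're'.

re


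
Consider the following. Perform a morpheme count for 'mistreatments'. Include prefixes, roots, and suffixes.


Decomposition: mis- (prefix) + treat (root) + -ment (suffix) + -s (plural) = 4 morpheme(s)

4 morphemes


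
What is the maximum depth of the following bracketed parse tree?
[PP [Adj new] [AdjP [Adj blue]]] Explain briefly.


Count bracket nesting levels:
'[' at pos 0: depth = 1
'[' at pos 4: depth = 2
'[' at pos 14: depth = 2
'[' at pos 20: depth = 3
Maximum depth reached: 3

3


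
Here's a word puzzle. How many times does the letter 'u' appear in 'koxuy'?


Letter 'u' in 'koxuy': found at position(s) 4 = 1 occurrence(s).

1


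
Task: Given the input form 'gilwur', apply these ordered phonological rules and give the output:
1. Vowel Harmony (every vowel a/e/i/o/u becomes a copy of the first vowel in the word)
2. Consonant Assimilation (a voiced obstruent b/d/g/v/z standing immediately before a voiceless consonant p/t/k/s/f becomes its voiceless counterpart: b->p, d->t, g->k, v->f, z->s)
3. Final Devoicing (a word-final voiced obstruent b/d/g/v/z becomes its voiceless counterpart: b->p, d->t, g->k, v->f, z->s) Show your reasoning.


Starting form: 'gilwur'
Rule 1: Vowel Harmony: all vowels become 'i' (matching first vowel). 'gilwur' -> 'gilwir'
Rule 2: Consonant Assimilation: no voiced obstruent (b/d/g/v/z) stands immediately before a voiceless consonant (p/t/k/s/f). No change.
Rule 3: Final Devoicing: final consonant 'r' is not one of the voiced obstruents b/d/g/v/z. No change.
Final form: 'gilwir'

gilwir


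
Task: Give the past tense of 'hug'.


Apply rule: Double final consonant and add -ed. 'hug' becomes 'hugged'.

hugged


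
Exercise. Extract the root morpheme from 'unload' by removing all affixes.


Remove prefix 'un' from 'unload' to get root 'load'.

load


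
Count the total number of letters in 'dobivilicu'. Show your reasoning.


Spell out 'dobivilicu' and number each letter: d(1), o(2), b(3), i(4), v(5), i(6), l(7), i(8), c(9), u(10). Total: 10 letters.

10


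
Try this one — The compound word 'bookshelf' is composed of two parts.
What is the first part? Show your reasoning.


Split 'bookshelf' into 'book' + 'shelf'. The first part is 'book'.

book


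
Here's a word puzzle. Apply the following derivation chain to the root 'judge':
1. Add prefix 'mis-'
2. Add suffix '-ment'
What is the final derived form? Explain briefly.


Step 1: Add prefix 'mis-' to 'judge' = 'misjudge'
Step 2: Add suffix '-ment' to 'misjudge' = 'misjudgment'

misjudgment


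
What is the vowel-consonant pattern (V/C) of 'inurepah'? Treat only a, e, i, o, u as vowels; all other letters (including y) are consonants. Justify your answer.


Letter mapping: i = V, n = C, u = V, r = C, e = V, p = C, a = V, h = C.

VCVCVCVC


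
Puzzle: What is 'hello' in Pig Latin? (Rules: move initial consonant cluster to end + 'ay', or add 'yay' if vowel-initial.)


'hello': move consonant cluster 'h' to end and add 'ay': 'ellohay'.

ellohay


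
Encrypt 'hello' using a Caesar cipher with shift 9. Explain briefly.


Shift each letter by 9: h -> q, e -> n, l -> u, l -> u, o -> x. Result: 'qnuux'.

qnuux


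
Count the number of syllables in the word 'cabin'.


Break 'cabin' into syllables: cab-in -> cab | in = 2 syllables

2 syllables


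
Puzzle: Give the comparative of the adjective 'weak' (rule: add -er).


Apply comparative formation (add -er): 'weak' -> 'weaker'.

weaker


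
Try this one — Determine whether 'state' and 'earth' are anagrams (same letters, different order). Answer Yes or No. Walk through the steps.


Sorted letters of 'state': 'aestt'
Sorted letters of 'earth': 'aehrt'
They do not match.

No


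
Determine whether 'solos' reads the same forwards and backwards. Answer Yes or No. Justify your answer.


Forward: 'solos'
Reversed: 'solos'
They are identical.

Yes


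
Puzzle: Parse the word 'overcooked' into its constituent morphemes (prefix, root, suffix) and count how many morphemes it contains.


Step 1: Identify prefix: 'over' (meaning: excessively)
Step 2: Identify root: 'cook'
Step 3: Identify suffix(es): 'ed'
Decomposition: over- (prefix: excessively) + cook (root) + -ed (suffix: past)
Total morphemes: 3

3 morphemes (over- (prefix: excessively) + cook (root) + -ed (suffix: past))


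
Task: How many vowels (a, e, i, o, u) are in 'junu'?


Vowels in 'junu': u, u = 2 vowels.

2


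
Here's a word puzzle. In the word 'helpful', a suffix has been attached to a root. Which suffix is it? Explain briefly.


The word 'helpful' = 'help' (root) + '-ful' (suffix). The suffix is '-ful'.

ful


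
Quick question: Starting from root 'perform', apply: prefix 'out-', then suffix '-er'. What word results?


Step 1: Add prefix 'out-' to 'perform' = 'outperform'
Step 2: Add suffix '-er' to 'outperform' = 'outperformer'

outperformer


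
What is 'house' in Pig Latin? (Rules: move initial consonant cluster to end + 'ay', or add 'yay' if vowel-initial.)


'house': move consonant cluster 'h' to end and add 'ay': 'ousehay'.

ousehay


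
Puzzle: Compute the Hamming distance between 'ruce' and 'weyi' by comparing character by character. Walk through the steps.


Alignment:
Position 1: 'r' vs 'w' = DIFFER
Position 2: 'u' vs 'e' = DIFFER
Position 3: 'c' vs 'y' = DIFFER
Position 4: 'e' vs 'i' = DIFFER
Total differences: 4

4


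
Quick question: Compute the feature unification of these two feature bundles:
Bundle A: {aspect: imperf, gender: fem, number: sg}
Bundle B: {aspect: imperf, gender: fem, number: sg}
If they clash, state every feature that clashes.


Compare features:
aspect: A=imperf vs B=imperf -> unified: imperf
gender: A=fem vs B=fem -> unified: fem
number: A=sg vs B=sg -> unified: sg
No clashes found.

Unified: {aspect: imperf, gender: fem, number: sg}


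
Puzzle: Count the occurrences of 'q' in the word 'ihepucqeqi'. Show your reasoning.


Letter 'q' in 'ihepucqeqi': found at position(s) 7, 9 = 2 occurrence(s).

2


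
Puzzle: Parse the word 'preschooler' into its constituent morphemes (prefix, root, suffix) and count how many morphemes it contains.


Step 1: Identify prefix: 'pre' (meaning: before)
Step 2: Identify root: 'school'
Step 3: Identify suffix(es): 'er'
Decomposition: pre- (prefix: before) + school (root) + -er (suffix: one who)
Total morphemes: 3

3 morphemes (pre- (prefix: before) + school (root) + -er (suffix: one who))


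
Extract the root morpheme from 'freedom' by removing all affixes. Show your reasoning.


Remove suffix '-dom' from 'freedom' to get root 'free'.

free


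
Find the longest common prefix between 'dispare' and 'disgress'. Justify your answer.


Compare from the start: 3 characters match: 'dis'. Mismatch at position 4: 'p' vs 'g'.

dis


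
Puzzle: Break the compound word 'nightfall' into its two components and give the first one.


Split 'nightfall' into 'night' + 'fall'. The first part is 'night'.

night


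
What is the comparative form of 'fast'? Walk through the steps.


Apply comparative formation (add -er): 'fast' -> 'faster'.

faster


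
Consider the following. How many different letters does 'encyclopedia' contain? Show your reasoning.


Unique letters in 'encyclopedia': {a, c, d, e, i, l, n, o, p, y} = 10 distinct letters.

10


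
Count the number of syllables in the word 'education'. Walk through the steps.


Break 'education' into syllables: ed-u-ca-tion -> ed | u | ca | tion = 4 syllables

4 syllables


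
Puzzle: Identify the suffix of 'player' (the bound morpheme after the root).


The word 'player' = 'play' (root) + '-er' (suffix). The suffix is '-er'.

er


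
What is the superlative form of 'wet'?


Apply superlative formation (double final consonant, add -est): 'wet' -> 'wettest'.

wettest
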